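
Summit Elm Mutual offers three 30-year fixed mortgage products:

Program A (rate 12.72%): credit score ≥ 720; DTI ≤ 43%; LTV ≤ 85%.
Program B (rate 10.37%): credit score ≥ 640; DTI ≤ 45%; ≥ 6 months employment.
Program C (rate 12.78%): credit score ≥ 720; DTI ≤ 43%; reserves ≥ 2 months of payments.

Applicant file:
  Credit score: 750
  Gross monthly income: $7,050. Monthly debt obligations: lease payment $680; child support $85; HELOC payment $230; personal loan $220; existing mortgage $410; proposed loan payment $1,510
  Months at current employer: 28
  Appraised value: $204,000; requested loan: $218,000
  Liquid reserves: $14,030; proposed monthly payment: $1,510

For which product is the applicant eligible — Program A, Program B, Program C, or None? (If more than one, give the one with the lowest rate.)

Program B

Total debts = (680 + 85 + 230 + 220 + 410 + 1,510) = 3,135; DTI = 3,135/7,050 = 44.5%.
LTV = 218,000/204,000 = 106.9%.
Reserves = 14,030/1,510 = 9.3 months.
Program A: score 750 ≥ 720; DTI 44.5% > 43%; LTV 106.9% > 85% → does not qualify.
Program B: score 750 ≥ 640; DTI 44.5% ≤ 45%; employment 28 ≥ 6 mo → qualifies.
Program C: score 750 ≥ 720; DTI 44.5% > 43%; reserves 9.3 ≥ 2 mo → does not qualify.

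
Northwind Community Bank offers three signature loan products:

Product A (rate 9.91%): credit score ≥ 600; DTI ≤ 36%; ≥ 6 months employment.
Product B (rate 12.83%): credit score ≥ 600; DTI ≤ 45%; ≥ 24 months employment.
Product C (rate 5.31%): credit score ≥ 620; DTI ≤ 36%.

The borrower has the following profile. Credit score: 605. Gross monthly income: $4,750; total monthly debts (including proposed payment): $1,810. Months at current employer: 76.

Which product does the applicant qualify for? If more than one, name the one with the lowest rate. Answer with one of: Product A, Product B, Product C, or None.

Product B

DTI = 1,810/4,750 = 38.1%.
Product A: score 605 ≥ 600; DTI 38.1% > 36%; employment 76 ≥ 6 mo → does not qualify.
Product B: score 605 ≥ 600; DTI 38.1% ≤ 45%; employment 76 ≥ 24 mo → qualifies.
Product C: score 605 < 620; DTI 38.1% > 36% → does not qualify.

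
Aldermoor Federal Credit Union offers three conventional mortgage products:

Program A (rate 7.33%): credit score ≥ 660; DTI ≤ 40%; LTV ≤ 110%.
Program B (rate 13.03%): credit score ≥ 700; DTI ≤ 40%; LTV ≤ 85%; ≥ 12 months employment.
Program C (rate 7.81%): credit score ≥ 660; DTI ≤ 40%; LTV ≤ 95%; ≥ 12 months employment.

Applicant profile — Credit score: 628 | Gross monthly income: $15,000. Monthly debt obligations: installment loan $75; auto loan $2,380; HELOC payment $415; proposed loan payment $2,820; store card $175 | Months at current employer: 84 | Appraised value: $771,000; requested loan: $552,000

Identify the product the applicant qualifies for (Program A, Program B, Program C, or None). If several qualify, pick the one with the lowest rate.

None

Total debts = (75 + 2,380 + 415 + 2,820 + 175) = 5,865; DTI = 5,865/15,000 = 39.1%.
LTV = 552,000/771,000 = 71.6%.
Program A: score 628 < 660; DTI 39.1% ≤ 40%; LTV 71.6% ≤ 110% → does not qualify.
Program B: score 628 < 700; DTI 39.1% ≤ 40%; LTV 71.6% ≤ 85%; employment 84 ≥ 12 mo → does not qualify.
Program C: score 628 < 660; DTI 39.1% ≤ 40%; LTV 71.6% ≤ 95%; employment 84 ≥ 12 mo → does not qualify.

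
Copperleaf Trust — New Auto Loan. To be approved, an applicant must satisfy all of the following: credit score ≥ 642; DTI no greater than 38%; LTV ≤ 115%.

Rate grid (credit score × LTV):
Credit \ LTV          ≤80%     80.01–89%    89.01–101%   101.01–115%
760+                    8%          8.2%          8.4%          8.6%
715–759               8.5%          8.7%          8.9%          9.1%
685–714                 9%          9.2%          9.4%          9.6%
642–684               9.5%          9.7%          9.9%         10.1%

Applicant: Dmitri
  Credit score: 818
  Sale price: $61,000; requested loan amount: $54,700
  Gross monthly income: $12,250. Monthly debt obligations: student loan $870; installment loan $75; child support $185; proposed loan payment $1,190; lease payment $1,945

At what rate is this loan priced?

8.4%

Credit score 818 ≥ 642; Total monthly debts = (870 + 75 + 185 + 1,190 + 1,945) = 4,265. Debt-to-income = 4,265/12,250 = 34.8% — meets 38% limit
LTV = 54,700/61,000 = 89.7% ≤ 115%
Score 818 is in the 760+ band; LTV 89.7% is in the 89.01–101% band → 8.4%.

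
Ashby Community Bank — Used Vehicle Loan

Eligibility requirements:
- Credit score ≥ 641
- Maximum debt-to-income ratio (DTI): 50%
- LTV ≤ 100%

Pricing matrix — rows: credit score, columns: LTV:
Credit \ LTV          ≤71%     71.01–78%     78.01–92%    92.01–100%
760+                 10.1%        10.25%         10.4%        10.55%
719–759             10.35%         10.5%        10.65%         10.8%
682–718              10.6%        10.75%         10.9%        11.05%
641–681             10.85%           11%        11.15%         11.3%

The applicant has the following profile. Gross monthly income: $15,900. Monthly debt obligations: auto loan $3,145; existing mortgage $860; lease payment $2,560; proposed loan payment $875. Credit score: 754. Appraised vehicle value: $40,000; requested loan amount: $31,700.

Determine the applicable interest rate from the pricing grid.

Credit score 754 ≥ 641; Total monthly debts = (3,145 + 860 + 2,560 + 875) = 7,440. DTI = 7,440/15,900 = 46.8% ≤ 50%
LTV: 31,700 ÷ 40,000 = 79.2%, within 100% cap
Row: 754 falls in 719–759. Column: 79.2% falls in 78.01–92%. Rate = 10.65%.

10.65%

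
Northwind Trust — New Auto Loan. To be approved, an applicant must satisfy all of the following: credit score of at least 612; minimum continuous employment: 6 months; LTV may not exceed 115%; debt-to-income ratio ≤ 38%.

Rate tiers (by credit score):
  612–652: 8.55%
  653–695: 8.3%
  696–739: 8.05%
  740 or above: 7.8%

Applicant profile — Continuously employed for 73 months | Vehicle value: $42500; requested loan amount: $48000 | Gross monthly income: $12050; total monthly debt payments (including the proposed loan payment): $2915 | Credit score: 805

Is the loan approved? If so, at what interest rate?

Credit score 805 ≥ 612 (meets minimum)
DTI: 2,915 ÷ 12,050 = 24.2%, within the 38% cap
Employment 73 ≥ 6 months
LTV: 48,000 ÷ 42,500 = 112.9%, within 115% cap
All requirements met. Score 805 falls in the 740 or above tier → 7.8%.

Approved at 7.8%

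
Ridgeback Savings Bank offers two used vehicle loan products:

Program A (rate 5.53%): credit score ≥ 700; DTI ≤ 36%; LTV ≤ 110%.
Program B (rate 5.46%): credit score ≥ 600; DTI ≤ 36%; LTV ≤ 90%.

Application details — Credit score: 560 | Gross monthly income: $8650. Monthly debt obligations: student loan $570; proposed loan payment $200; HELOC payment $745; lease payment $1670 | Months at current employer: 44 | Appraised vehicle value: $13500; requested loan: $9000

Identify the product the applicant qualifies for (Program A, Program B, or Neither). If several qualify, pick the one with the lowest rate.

Neither

Total debts = (570 + 200 + 745 + 1,670) = 3,185; DTI = 3,185/8,650 = 36.8%.
LTV = 9,000/13,500 = 66.7%.
Program A: score 560 < 700; DTI 36.8% > 36%; LTV 66.7% ≤ 110% → does not qualify.
Program B: score 560 < 600; DTI 36.8% > 36%; LTV 66.7% ≤ 90% → does not qualify.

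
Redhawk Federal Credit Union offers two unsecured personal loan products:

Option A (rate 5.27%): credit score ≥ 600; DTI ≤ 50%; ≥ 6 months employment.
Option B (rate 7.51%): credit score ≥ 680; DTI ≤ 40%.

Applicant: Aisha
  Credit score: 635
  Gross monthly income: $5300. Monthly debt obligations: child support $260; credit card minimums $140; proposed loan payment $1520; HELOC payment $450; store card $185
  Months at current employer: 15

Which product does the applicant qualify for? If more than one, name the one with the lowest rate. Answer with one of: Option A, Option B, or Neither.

Option A

Total debts = (260 + 140 + 1,520 + 450 + 185) = 2,555; DTI = 2,555/5,300 = 48.2%.
Option A: score 635 ≥ 600; DTI 48.2% ≤ 50%; employment 15 ≥ 6 mo → qualifies.
Option B: score 635 < 680; DTI 48.2% > 40% → does not qualify.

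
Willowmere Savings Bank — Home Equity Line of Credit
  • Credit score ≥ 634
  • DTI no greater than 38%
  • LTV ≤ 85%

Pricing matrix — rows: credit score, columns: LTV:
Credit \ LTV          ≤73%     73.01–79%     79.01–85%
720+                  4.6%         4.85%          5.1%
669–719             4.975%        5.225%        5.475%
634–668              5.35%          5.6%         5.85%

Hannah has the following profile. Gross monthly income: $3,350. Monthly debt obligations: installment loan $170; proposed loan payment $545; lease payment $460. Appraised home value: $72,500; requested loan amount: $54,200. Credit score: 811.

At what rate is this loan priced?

Credit score 811 ≥ 634; Total monthly debts = (170 + 545 + 460) = 1,175. DTI = 1,175/3,350 = 35.1% ≤ 38%
Loan-to-value = 54,200/72,500 = 74.8% — pass (85% max)
Row: 811 falls in 720+. Column: 74.8% falls in 73.01–79%. Rate = 4.85%.

4.85%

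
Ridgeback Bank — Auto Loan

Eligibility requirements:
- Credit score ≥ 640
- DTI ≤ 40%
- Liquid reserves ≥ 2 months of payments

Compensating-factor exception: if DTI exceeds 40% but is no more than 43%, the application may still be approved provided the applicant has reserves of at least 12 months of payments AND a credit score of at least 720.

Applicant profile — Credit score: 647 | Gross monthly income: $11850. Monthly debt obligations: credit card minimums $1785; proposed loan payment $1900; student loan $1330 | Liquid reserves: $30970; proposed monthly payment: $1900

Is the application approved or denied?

Denied

Credit score 647 ≥ 640 (meets base)
Total debts = (1,785 + 1,900 + 1,330) = 5,015. DTI: 5,015 ÷ 11,850 = 42.3%, over the 40% base limit.
Reserves: 30,970 ÷ 1,900 = 16.3 months (meets 2-month minimum)
42.3% falls in the override range (40%–43%), so the compensating-factor test applies.
Reserves 16.3 ≥ 12 months; credit score 647 < 720.
Compensating-factor requirement not fully met.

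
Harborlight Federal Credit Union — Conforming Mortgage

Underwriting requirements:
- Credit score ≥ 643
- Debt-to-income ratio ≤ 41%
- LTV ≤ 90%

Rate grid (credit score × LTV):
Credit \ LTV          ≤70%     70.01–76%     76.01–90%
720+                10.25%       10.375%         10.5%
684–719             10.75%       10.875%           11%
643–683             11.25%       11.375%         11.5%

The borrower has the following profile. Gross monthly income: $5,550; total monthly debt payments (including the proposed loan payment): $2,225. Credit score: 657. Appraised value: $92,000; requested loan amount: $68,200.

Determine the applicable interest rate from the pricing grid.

Credit score 657 ≥ 643; Debt-to-income = 2,225/5,550 = 40.1% — meets 41% limit
Loan-to-value = 68,200/92,000 = 74.1% — pass (90% max)
Row: 657 falls in 643–683. Column: 74.1% falls in 70.01–76%. Rate = 11.375%.

11.375%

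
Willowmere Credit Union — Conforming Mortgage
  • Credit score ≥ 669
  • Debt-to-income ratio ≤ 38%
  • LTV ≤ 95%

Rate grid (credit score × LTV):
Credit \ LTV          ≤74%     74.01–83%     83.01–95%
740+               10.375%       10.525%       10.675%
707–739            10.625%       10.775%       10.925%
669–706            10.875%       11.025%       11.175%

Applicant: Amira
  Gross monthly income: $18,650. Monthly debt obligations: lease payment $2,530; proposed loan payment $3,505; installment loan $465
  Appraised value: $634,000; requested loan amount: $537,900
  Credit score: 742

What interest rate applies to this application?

10.675%

Credit score 742 ≥ 669; Total monthly debts = (2,530 + 3,505 + 465) = 6,500. DTI: 6,500 ÷ 18,650 = 34.9%, within the 38% cap
Loan-to-value = 537,900/634,000 = 84.8% — pass (95% max)
Score 742 is in the 740+ band; LTV 84.8% is in the 83.01–95% band → 10.675%.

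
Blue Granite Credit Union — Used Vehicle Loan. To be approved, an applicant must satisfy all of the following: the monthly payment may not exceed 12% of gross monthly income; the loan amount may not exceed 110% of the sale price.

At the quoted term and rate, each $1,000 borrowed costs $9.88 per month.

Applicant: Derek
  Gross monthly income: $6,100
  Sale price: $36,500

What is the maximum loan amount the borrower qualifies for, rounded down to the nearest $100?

$40,100

Payment cap: 12% × $6,100 = $732/month.
At $9.88 per $1,000, that supports 732/9.88 × 1,000 ≈ $74,089 → $74,000.
LTV cap: 110% × $36,500 = $40,150 → $40,100.
Binding constraint: loan-to-value.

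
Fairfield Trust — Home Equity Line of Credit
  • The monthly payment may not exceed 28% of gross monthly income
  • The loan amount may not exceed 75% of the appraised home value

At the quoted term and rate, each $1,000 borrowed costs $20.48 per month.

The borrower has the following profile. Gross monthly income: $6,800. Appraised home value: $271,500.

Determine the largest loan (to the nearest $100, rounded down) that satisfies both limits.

Payment cap: 28% × $6,800 = $1,904/month.
At $20.48 per $1,000, that supports 1,904/20.48 × 1,000 ≈ $92,968 → $92,900.
LTV cap: 75% × $271,500 = $203,625 → $203,600.
Binding constraint: payment-to-income.

$92,900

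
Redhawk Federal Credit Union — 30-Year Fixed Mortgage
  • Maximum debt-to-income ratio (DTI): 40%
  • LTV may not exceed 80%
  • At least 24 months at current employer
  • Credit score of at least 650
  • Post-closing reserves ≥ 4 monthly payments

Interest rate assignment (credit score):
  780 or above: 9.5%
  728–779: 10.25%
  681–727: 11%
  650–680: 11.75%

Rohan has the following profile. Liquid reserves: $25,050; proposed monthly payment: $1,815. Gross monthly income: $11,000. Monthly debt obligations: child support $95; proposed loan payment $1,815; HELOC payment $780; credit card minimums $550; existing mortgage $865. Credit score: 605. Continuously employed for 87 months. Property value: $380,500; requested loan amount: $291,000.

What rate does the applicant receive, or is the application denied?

Denied

Credit score 605 < 650 (below minimum)
Total monthly debts = (95 + 1,815 + 780 + 550 + 865) = 4,105. DTI: 4,105 ÷ 11,000 = 37.3%, within the 40% cap
Reserves: 25,050 ÷ 1,815 = 13.8 months (meets 4-month minimum)
Employment 87 ≥ 24 months
LTV = 291,000/380,500 = 76.5% ≤ 80%
Not all requirements met → denied.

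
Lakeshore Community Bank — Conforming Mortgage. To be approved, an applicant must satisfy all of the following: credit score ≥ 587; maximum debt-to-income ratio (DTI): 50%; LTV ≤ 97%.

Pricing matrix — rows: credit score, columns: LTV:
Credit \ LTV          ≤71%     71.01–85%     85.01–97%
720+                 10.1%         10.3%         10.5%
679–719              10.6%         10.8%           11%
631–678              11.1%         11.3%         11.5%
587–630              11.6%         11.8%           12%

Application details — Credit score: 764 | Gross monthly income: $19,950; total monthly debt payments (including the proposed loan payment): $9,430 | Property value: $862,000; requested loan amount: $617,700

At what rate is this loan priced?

10.3%

Credit score 764 ≥ 587; DTI = 9,430/19,950 = 47.3% ≤ 50%
Loan-to-value = 617,700/862,000 = 71.7% — pass (97% max)
Row: 764 falls in 720+. Column: 71.7% falls in 71.01–85%. Rate = 10.3%.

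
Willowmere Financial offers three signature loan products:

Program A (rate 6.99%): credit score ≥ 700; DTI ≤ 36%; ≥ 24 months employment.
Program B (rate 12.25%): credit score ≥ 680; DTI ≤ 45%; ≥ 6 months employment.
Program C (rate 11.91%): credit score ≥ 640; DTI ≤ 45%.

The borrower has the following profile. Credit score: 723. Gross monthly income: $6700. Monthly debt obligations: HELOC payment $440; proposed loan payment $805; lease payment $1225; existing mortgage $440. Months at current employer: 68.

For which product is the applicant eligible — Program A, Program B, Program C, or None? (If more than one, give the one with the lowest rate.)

Total debts = (440 + 805 + 1,225 + 440) = 2,910; DTI = 2,910/6,700 = 43.4%.
Program A: score 723 ≥ 700; DTI 43.4% > 36%; employment 68 ≥ 24 mo → does not qualify.
Program B: score 723 ≥ 680; DTI 43.4% ≤ 45%; employment 68 ≥ 6 mo → qualifies.
Program C: score 723 ≥ 640; DTI 43.4% ≤ 45% → qualifies.
Qualifying: Program B, Program C. Lowest rate is 11.91% → Program C.

Program C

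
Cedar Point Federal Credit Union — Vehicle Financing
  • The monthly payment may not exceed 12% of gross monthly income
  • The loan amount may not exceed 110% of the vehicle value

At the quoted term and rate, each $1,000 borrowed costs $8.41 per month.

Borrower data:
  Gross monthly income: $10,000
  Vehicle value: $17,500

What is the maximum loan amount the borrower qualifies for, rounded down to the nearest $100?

$19,200

Payment cap: 12% × $10,000 = $1,200/month.
At $8.41 per $1,000, that supports 1,200/8.41 × 1,000 ≈ $142,687 → $142,600.
LTV cap: 110% × $17,500 = $19,250 → $19,200.
Binding constraint: loan-to-value.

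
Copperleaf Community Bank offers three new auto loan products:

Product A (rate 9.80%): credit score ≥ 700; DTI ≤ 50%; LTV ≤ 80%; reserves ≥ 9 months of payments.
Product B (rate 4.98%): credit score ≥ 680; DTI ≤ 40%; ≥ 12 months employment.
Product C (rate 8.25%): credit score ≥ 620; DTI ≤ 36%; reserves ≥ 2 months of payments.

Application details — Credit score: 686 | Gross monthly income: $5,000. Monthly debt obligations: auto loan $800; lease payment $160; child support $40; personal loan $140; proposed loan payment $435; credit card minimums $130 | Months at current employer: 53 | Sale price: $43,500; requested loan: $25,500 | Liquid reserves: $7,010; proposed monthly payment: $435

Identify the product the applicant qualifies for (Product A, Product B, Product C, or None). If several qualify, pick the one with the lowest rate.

Product B

Total debts = (800 + 160 + 40 + 140 + 435 + 130) = 1,705; DTI = 1,705/5,000 = 34.1%.
LTV = 25,500/43,500 = 58.6%.
Reserves = 7,010/435 = 16.1 months.
Product A: score 686 < 700; DTI 34.1% ≤ 50%; LTV 58.6% ≤ 80%; reserves 16.1 ≥ 9 mo → does not qualify.
Product B: score 686 ≥ 680; DTI 34.1% ≤ 40%; employment 53 ≥ 12 mo → qualifies.
Product C: score 686 ≥ 620; DTI 34.1% ≤ 36%; reserves 16.1 ≥ 2 mo → qualifies.
Qualifying: Product B, Product C. Lowest rate is 4.98% → Product B.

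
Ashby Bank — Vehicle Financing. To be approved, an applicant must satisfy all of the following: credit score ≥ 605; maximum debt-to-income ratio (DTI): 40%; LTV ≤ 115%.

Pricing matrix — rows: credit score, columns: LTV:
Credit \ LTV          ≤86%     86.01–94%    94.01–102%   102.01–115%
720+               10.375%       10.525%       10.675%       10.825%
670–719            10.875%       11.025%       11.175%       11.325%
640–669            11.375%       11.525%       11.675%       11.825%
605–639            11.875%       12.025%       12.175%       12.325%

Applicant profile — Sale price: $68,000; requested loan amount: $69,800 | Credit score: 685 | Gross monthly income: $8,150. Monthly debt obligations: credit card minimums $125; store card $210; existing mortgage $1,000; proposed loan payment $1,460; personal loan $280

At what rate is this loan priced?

11.325%

Credit score 685 ≥ 605; Total monthly debts = (125 + 210 + 1,000 + 1,460 + 280) = 3,075. DTI: 3,075 ÷ 8,150 = 37.7%, within the 40% cap
Loan-to-value = 69,800/68,000 = 102.6% — pass (115% max)
Score 685 is in the 670–719 band; LTV 102.6% is in the 102.01–115% band → 11.325%.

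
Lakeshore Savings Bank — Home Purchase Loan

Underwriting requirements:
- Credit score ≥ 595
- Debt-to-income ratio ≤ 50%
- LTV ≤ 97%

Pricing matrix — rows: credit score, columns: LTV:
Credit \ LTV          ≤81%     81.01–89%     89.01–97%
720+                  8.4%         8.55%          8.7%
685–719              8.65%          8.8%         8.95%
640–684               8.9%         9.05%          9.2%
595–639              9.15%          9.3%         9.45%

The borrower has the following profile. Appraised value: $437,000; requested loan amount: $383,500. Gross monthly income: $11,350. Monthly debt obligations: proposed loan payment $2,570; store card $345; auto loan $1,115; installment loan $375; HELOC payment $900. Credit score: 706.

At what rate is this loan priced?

Credit score 706 ≥ 595; Total monthly debts = (2,570 + 345 + 1,115 + 375 + 900) = 5,305. Debt-to-income = 5,305/11,350 = 46.7% — meets 50% limit
Loan-to-value = 383,500/437,000 = 87.8% — pass (97% max)
Credit 706 → row 685–719; LTV 87.8% → column 81.01–89%. Grid cell → 8.8%.

8.8%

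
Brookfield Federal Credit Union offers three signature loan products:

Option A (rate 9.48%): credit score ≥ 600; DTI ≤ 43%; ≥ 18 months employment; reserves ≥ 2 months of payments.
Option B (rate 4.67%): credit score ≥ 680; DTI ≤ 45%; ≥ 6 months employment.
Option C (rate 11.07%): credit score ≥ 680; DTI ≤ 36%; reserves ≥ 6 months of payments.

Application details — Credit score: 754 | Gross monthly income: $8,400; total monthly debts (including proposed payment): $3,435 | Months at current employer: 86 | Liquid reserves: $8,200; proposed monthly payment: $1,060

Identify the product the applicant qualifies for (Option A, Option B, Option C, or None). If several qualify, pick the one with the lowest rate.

Option B

DTI = 3,435/8,400 = 40.9%.
Reserves = 8,200/1,060 = 7.7 months.
Option A: score 754 ≥ 600; DTI 40.9% ≤ 43%; employment 86 ≥ 18 mo; reserves 7.7 ≥ 2 mo → qualifies.
Option B: score 754 ≥ 680; DTI 40.9% ≤ 45%; employment 86 ≥ 6 mo → qualifies.
Option C: score 754 ≥ 680; DTI 40.9% > 36%; reserves 7.7 ≥ 6 mo → does not qualify.
Qualifying: Option A, Option B. Lowest rate is 4.67% → Option B.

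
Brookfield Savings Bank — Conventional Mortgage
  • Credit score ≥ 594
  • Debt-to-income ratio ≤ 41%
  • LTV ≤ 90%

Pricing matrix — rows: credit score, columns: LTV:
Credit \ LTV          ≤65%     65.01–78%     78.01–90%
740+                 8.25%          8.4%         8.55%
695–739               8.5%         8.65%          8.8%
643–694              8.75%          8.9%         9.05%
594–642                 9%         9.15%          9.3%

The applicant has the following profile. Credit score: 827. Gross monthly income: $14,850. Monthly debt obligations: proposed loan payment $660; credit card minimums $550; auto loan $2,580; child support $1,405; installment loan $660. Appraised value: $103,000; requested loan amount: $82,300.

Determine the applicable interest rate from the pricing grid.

8.55%

Credit score 827 ≥ 594; Total monthly debts = (660 + 550 + 2,580 + 1,405 + 660) = 5,855. DTI: 5,855 ÷ 14,850 = 39.4%, within the 41% cap
LTV = 82,300/103,000 = 79.9% ≤ 90%
Credit 827 → row 740+; LTV 79.9% → column 78.01–90%. Grid cell → 8.55%.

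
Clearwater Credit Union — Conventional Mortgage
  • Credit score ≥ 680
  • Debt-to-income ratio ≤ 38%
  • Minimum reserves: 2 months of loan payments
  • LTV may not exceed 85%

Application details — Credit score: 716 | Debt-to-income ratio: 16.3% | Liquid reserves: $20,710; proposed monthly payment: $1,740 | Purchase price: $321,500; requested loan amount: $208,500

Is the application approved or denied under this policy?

Credit score 716 ≥ 680 (meets)
DTI 16.3% is within the 38% limit
Liquid reserves cover 20,710/1,740 = 11.9 months — ≥ 2 required
LTV: 208,500 ÷ 321,500 = 64.9%, within 85% cap
All criteria satisfied.

Approved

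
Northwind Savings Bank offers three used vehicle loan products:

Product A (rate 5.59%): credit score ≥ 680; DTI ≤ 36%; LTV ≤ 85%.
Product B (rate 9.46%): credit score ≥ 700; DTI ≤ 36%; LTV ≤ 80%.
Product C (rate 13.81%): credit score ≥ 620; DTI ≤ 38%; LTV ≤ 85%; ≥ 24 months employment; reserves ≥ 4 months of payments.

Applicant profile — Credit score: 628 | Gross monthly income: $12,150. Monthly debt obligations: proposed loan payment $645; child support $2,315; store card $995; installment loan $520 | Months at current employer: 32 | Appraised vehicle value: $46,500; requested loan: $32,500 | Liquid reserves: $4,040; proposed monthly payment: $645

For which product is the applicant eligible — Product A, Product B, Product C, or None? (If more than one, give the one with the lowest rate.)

Total debts = (645 + 2,315 + 995 + 520) = 4,475; DTI = 4,475/12,150 = 36.8%.
LTV = 32,500/46,500 = 69.9%.
Reserves = 4,040/645 = 6.3 months.
Product A: score 628 < 680; DTI 36.8% > 36%; LTV 69.9% ≤ 85% → does not qualify.
Product B: score 628 < 700; DTI 36.8% > 36%; LTV 69.9% ≤ 80% → does not qualify.
Product C: score 628 ≥ 620; DTI 36.8% ≤ 38%; LTV 69.9% ≤ 85%; employment 32 ≥ 24 mo; reserves 6.3 ≥ 4 mo → qualifies.

Product C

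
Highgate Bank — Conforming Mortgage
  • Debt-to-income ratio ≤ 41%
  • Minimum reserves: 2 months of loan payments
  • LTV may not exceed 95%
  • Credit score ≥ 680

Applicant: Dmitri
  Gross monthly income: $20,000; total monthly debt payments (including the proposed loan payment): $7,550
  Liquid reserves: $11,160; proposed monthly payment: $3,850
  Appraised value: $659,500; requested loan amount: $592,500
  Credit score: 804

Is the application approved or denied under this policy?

Approved

DTI = 7,550/20,000 = 37.8% ≤ 41%
Reserves = 11,160/3,850 = 2.9 months ≥ 2
Loan-to-value = 592,500/659,500 = 89.8% — pass (95% max)
Credit score 804 ≥ 680 (meets)
All criteria satisfied.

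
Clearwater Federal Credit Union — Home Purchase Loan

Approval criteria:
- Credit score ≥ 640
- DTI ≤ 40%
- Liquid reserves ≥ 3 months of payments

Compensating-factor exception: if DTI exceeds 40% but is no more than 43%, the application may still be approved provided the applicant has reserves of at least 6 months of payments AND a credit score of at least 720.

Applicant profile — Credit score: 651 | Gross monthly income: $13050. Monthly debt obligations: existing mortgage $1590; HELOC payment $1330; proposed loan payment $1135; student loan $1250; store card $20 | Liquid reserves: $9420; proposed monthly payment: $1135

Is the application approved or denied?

Denied

Credit score 651 ≥ 640 (meets base)
Total debts = (1,590 + 1,330 + 1,135 + 1,250 + 20) = 5,325. DTI: 5,325 ÷ 13,050 = 40.8%, over the 40% base limit.
Reserves = 9,420/1,135 = 8.3 months ≥ 3
DTI 40.8% is within the 40%–43% exception band; checking compensating factors.
Reserves 8.3 ≥ 6 months; credit score 651 < 720.
Override conditions not both satisfied; exception does not apply.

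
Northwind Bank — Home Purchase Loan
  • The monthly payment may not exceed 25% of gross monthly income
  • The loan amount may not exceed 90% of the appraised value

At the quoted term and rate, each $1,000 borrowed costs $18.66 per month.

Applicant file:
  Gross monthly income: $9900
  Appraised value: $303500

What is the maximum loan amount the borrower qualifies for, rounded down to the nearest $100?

$132,600

Payment cap: 25% × $9,900 = $2,475/month.
At $18.66 per $1,000, that supports 2,475/18.66 × 1,000 ≈ $132,636 → $132,600.
LTV cap: 90% × $303,500 = $273,150 → $273,100.
Binding constraint: payment-to-income.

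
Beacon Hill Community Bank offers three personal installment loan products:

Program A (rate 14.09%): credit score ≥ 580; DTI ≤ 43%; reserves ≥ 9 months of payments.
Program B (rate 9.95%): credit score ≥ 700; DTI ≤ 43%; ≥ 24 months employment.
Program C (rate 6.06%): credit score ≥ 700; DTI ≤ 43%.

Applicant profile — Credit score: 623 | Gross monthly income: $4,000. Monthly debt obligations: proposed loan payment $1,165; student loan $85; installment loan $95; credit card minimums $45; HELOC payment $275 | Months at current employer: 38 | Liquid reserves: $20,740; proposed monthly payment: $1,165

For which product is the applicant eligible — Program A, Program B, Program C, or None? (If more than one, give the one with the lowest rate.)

Program A

Total debts = (1,165 + 85 + 95 + 45 + 275) = 1,665; DTI = 1,665/4,000 = 41.6%.
Reserves = 20,740/1,165 = 17.8 months.
Program A: score 623 ≥ 580; DTI 41.6% ≤ 43%; reserves 17.8 ≥ 9 mo → qualifies.
Program B: score 623 < 700; DTI 41.6% ≤ 43%; employment 38 ≥ 24 mo → does not qualify.
Program C: score 623 < 700; DTI 41.6% ≤ 43% → does not qualify.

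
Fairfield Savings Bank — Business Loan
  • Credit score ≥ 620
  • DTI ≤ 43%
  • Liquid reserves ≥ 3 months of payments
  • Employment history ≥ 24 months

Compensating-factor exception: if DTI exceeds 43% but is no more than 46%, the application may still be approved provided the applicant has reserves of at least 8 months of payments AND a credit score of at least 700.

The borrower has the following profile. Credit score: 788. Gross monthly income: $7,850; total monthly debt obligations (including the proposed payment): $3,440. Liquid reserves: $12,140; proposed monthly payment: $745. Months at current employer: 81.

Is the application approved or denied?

Credit score 788 ≥ 620 (meets base)
DTI = 3,440/7,850 = 43.8% > 43% — standard DTI limit exceeded.
Reserves: 12,140 ÷ 745 = 16.3 months (meets 3-month minimum)
Employment 81 ≥ 24 months
43.8% falls in the override range (43%–46%), so the compensating-factor test applies.
Override check — reserves: 16.3 mo (ok); score: 788 (ok).
Both override conditions satisfied; DTI exception granted.

Approved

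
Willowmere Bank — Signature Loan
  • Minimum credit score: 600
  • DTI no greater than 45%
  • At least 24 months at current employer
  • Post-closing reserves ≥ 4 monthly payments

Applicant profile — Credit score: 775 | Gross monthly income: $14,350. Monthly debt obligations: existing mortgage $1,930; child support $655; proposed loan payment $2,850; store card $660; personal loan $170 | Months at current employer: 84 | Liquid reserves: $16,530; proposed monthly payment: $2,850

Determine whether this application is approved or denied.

Approved

Credit score 775 ≥ 600 (meets)
Total monthly debts = (1,930 + 655 + 2,850 + 660 + 170) = 6,265. Debt-to-income = 6,265/14,350 = 43.7% — meets 45% limit
Employment 84 ≥ 24 months
Reserves = 16,530/2,850 = 5.8 months ≥ 4
All criteria satisfied.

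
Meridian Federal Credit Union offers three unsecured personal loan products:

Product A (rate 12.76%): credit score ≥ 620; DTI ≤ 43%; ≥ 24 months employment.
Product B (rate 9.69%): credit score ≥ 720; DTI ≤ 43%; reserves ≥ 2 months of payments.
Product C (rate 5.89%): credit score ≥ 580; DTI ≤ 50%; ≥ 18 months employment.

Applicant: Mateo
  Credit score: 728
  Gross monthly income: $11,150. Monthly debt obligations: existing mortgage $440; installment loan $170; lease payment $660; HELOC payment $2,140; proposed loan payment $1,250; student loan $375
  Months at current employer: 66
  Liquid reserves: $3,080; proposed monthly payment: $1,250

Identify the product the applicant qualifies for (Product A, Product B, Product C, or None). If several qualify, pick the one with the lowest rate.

Product C

Total debts = (440 + 170 + 660 + 2,140 + 1,250 + 375) = 5,035; DTI = 5,035/11,150 = 45.2%.
Reserves = 3,080/1,250 = 2.5 months.
Product A: score 728 ≥ 620; DTI 45.2% > 43%; employment 66 ≥ 24 mo → does not qualify.
Product B: score 728 ≥ 720; DTI 45.2% > 43%; reserves 2.5 ≥ 2 mo → does not qualify.
Product C: score 728 ≥ 580; DTI 45.2% ≤ 50%; employment 66 ≥ 18 mo → qualifies.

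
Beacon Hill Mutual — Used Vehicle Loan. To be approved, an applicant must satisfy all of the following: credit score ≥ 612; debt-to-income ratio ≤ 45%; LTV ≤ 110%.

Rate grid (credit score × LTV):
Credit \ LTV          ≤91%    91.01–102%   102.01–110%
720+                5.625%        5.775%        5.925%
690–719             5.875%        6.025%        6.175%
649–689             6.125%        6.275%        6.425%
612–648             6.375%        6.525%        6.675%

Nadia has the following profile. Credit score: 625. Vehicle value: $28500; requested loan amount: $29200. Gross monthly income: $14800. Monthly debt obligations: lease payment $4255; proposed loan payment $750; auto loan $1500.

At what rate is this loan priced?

6.675%

Credit score 625 ≥ 612; Total monthly debts = (4,255 + 750 + 1,500) = 6,505. Debt-to-income = 6,505/14,800 = 44% — meets 45% limit
LTV = 29,200/28,500 = 102.5% ≤ 110%
Score 625 is in the 612–648 band; LTV 102.5% is in the 102.01–110% band → 6.675%.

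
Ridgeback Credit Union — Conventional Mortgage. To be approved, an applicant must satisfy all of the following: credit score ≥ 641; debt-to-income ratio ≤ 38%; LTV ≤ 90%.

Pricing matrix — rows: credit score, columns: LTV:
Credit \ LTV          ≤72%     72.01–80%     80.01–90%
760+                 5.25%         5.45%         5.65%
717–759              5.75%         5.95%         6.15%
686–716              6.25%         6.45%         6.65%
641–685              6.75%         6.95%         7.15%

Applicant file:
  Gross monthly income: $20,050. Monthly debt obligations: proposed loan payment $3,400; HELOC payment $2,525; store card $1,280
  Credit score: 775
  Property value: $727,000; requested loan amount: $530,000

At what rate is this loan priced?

Credit score 775 ≥ 641; Total monthly debts = (3,400 + 2,525 + 1,280) = 7,205. DTI: 7,205 ÷ 20,050 = 35.9%, within the 38% cap
Loan-to-value = 530,000/727,000 = 72.9% — pass (90% max)
Score 775 is in the 760+ band; LTV 72.9% is in the 72.01–80% band → 5.45%.

5.45%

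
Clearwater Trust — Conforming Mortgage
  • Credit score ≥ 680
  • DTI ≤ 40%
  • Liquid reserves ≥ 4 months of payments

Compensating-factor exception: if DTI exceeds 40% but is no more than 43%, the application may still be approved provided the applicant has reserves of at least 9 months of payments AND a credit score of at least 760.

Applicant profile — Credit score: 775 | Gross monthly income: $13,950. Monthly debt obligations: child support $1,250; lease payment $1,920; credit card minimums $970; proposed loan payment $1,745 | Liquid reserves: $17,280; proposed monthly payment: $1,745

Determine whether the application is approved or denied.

Credit score 775 ≥ 680 (meets base)
Total debts = (1,250 + 1,920 + 970 + 1,745) = 5,885. DTI = 5,885/13,950 = 42.2% > 40% — standard DTI limit exceeded.
Liquid reserves cover 17,280/1,745 = 9.9 months — ≥ 4 required
DTI 42.2% is within the 40%–43% exception band; checking compensating factors.
Reserves 9.9 ≥ 9 months; credit score 775 ≥ 760.
Both compensating conditions met → exception applies.

Approved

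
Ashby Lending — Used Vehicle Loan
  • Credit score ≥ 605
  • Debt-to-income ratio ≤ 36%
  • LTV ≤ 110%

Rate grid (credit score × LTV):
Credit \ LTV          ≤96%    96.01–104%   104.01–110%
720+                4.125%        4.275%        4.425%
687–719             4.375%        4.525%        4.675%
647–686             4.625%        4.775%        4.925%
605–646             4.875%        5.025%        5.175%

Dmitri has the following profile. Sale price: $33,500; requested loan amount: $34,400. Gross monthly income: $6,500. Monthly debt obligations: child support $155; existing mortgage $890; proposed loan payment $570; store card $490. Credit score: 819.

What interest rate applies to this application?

Credit score 819 ≥ 605; Total monthly debts = (155 + 890 + 570 + 490) = 2,105. DTI = 2,105/6,500 = 32.4% ≤ 36%
Loan-to-value = 34,400/33,500 = 102.7% — pass (110% max)
Credit 819 → row 720+; LTV 102.7% → column 96.01–104%. Grid cell → 4.275%.

4.275%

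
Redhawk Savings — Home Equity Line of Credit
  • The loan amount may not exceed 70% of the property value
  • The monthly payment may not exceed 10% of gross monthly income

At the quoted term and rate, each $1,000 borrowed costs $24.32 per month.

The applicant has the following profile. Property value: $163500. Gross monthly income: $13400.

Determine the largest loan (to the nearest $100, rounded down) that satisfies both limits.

Payment cap: 10% × $13,400 = $1,340/month.
At $24.32 per $1,000, that supports 1,340/24.32 × 1,000 ≈ $55,098 → $55,000.
LTV cap: 70% × $163,500 = $114,450 → $114,400.
Binding constraint: payment-to-income.

$55,000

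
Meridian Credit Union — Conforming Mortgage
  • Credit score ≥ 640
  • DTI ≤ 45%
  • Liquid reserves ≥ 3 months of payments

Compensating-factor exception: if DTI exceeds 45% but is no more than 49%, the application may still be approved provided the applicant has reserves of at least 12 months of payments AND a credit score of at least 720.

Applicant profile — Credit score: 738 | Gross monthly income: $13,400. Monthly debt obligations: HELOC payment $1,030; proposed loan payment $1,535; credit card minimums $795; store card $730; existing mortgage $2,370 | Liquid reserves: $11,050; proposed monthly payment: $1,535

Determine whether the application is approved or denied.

Credit score 738 ≥ 640 (meets base)
Total debts = (1,030 + 1,535 + 795 + 730 + 2,370) = 6,460. DTI: 6,460 ÷ 13,400 = 48.2%, over the 45% base limit.
Reserves: 11,050 ÷ 1,535 = 7.2 months (meets 3-month minimum)
48.2% falls in the override range (45%–49%), so the compensating-factor test applies.
Reserves 7.2 < 12 months; credit score 738 ≥ 720.
Compensating-factor requirement not fully met.

Denied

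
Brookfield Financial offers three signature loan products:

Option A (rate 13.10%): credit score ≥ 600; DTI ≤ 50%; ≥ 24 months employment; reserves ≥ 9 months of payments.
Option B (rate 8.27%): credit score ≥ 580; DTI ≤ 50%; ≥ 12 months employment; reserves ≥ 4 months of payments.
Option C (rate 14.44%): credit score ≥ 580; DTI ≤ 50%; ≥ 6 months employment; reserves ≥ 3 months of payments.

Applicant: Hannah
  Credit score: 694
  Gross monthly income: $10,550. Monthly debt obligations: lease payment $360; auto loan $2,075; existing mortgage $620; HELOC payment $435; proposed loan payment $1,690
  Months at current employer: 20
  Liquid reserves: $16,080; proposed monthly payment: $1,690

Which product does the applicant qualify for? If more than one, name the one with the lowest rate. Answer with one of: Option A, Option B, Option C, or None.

Total debts = (360 + 2,075 + 620 + 435 + 1,690) = 5,180; DTI = 5,180/10,550 = 49.1%.
Reserves = 16,080/1,690 = 9.5 months.
Option A: score 694 ≥ 600; DTI 49.1% ≤ 50%; employment 20 < 24 mo; reserves 9.5 ≥ 9 mo → does not qualify.
Option B: score 694 ≥ 580; DTI 49.1% ≤ 50%; employment 20 ≥ 12 mo; reserves 9.5 ≥ 4 mo → qualifies.
Option C: score 694 ≥ 580; DTI 49.1% ≤ 50%; employment 20 ≥ 6 mo; reserves 9.5 ≥ 3 mo → qualifies.
Qualifying: Option B, Option C. Lowest rate is 8.27% → Option B.

Option B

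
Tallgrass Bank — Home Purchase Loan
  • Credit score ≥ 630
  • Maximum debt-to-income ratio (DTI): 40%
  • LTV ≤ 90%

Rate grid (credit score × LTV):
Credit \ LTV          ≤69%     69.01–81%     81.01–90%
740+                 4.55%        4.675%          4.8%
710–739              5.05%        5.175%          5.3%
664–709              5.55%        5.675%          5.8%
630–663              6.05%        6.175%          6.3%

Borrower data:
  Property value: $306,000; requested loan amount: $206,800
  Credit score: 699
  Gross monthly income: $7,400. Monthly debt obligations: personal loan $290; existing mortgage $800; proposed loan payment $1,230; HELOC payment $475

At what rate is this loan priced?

Credit score 699 ≥ 630; Total monthly debts = (290 + 800 + 1,230 + 475) = 2,795. Debt-to-income = 2,795/7,400 = 37.8% — meets 40% limit
LTV = 206,800/306,000 = 67.6% ≤ 90%
Score 699 is in the 664–709 band; LTV 67.6% is in the ≤69% band → 5.55%.

5.55%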